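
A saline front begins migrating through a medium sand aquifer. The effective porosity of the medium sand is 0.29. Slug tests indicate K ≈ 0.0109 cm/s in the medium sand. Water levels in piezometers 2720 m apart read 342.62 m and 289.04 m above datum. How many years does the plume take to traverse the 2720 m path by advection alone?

Convert K: 0.0109 cm/s × 864 = 9.418 m/day.
Hydraulic gradient i = (342.62 − 289.04) / 2720 = 53.58 / 2720 = 0.01970.
Darcy flux q = K · i = 9.418 × 0.01970 = 0.1855 m/day.
Seepage velocity v = q / n_e = 0.1855 / 0.29 = 0.6397 m/day.
Travel time t = L / v = 2720 / 0.6397 = 4252 days = 11.64 years.

11.6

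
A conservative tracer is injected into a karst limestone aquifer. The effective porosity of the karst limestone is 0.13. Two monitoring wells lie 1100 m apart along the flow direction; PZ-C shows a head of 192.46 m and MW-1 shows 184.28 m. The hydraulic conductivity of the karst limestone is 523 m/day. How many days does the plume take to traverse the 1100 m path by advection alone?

Hydraulic gradient i = (192.46 − 184.28) / 1100 = 8.18 / 1100 = 0.007436.
Darcy flux q = K · i = 523.0 × 0.007436 = 3.889 m/day.
Seepage velocity v = q / n_e = 3.889 / 0.13 = 29.92 m/day.
Travel time t = L / v = 1100 / 29.92 = 36.77 days.

36.8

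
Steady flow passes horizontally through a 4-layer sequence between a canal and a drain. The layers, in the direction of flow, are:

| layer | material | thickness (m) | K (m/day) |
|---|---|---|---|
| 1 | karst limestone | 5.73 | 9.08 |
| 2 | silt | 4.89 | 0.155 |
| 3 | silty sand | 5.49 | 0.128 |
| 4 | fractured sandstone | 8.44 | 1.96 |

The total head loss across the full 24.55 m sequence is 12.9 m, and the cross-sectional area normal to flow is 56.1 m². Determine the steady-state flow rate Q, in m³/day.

9.12

Flow is perpendicular to layering, so the layers act in series and the equivalent K is the thickness-weighted harmonic mean.
Total thickness L = 5.73 + 4.89 + 5.49 + 8.44 = 24.55 m.
Σ(b_i/K_i) = 5.73/9.08 + 4.89/0.155 + 5.49/0.128 + 8.44/1.96 = 79.38 d.
K_eq = L / Σ(b_i/K_i) = 24.55 / 79.38 = 0.3093 m/day.
Q = K_eq · A · (Δh/L) = 0.3093 × 56.1 × (12.9/24.55) = 9.117 m³/day.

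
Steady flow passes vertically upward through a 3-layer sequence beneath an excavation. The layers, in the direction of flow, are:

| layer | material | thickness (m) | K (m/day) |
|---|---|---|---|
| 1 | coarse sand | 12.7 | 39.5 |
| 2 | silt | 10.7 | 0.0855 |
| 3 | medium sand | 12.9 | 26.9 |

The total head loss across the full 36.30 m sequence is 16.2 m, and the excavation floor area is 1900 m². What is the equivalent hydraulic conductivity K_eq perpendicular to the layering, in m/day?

0.288

Flow is perpendicular to layering, so the layers act in series and the equivalent K is the thickness-weighted harmonic mean.
Total thickness L = 12.7 + 10.7 + 12.9 = 36.30 m.
Σ(b_i/K_i) = 12.7/39.5 + 10.7/0.0855 + 12.9/26.9 = 125.9 d.
K_eq = L / Σ(b_i/K_i) = 36.30 / 125.9 = 0.2882 m/day.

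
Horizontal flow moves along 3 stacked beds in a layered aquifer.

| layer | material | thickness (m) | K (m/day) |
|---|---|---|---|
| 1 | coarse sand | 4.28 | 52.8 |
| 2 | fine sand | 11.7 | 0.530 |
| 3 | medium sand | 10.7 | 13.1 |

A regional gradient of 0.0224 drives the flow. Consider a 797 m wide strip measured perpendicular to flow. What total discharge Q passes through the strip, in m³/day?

Flow is parallel to layering, so each bed carries its own Darcy discharge and the transmissivities add.
Σ(K_i·b_i) = 52.8×4.28 + 0.530×11.7 + 13.1×10.7 = 372.4 m²/day.
Hydraulic gradient i = 0.0224.
Q = Σ(K_i·b_i) · W · i = 372.4 × 797 × 0.02240 = 6648 m³/day.

6650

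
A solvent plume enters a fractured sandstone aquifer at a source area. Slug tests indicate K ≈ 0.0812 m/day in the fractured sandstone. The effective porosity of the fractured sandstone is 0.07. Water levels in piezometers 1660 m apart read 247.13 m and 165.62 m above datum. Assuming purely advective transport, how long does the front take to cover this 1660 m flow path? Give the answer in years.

Hydraulic gradient i = (247.13 − 165.62) / 1660 = 81.51 / 1660 = 0.04910.
Darcy flux q = K · i = 0.08120 × 0.04910 = 0.003987 m/day.
Seepage velocity v = q / n_e = 0.003987 / 0.07 = 0.05696 m/day.
Travel time t = L / v = 1660 / 0.05696 = 29144 days = 79.79 years.

79.8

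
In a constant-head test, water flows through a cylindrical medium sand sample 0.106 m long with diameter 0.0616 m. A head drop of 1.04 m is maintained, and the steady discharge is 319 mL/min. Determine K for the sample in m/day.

Cross-sectional area A = π·(d/2)² = π × (0.0616/2)² = 0.002980 m².
Convert discharge: 319 mL/min = 5.317e-06 m³/s.
Darcy's law rearranged: K = Q·L / (A·Δh) = 5.317e-06 × 0.106 / (0.002980 × 1.04) = 0.0001818 m/s = 15.71 m/day.

15.7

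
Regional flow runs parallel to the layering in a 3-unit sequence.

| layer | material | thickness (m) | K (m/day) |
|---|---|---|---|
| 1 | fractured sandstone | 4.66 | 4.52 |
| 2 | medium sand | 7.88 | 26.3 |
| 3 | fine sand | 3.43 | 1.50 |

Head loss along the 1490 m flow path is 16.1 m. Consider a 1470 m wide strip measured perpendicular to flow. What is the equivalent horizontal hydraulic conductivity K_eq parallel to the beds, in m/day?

Flow is parallel to layering, so each bed carries its own Darcy discharge and the transmissivities add.
Σ(K_i·b_i) = 4.52×4.66 + 26.3×7.88 + 1.50×3.43 = 233.5 m²/day.
Total thickness b = 15.97 m, so K_eq = Σ(K_i·b_i)/b = 14.62 m/day.

14.6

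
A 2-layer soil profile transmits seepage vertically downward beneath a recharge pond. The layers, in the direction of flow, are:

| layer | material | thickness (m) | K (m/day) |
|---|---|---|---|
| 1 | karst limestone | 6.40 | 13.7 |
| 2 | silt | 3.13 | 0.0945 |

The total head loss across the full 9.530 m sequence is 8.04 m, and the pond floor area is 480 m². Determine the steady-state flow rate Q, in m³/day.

Flow is perpendicular to layering, so the layers act in series and the equivalent K is the thickness-weighted harmonic mean.
Total thickness L = 6.40 + 3.13 = 9.530 m.
Σ(b_i/K_i) = 6.40/13.7 + 3.13/0.0945 = 33.59 d.
K_eq = L / Σ(b_i/K_i) = 9.530 / 33.59 = 0.2837 m/day.
Q = K_eq · A · (Δh/L) = 0.2837 × 480 × (8.04/9.530) = 114.9 m³/day.

115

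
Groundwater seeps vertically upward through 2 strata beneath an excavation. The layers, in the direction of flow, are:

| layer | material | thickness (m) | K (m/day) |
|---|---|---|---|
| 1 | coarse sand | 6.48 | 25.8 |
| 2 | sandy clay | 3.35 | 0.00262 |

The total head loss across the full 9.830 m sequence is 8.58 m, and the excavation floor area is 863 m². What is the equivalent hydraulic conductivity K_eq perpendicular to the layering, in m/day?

Flow is perpendicular to layering, so the layers act in series and the equivalent K is the thickness-weighted harmonic mean.
Total thickness L = 6.48 + 3.35 = 9.830 m.
Σ(b_i/K_i) = 6.48/25.8 + 3.35/0.00262 = 1279 d.
K_eq = L / Σ(b_i/K_i) = 9.830 / 1279 = 0.007686 m/day.

0.00769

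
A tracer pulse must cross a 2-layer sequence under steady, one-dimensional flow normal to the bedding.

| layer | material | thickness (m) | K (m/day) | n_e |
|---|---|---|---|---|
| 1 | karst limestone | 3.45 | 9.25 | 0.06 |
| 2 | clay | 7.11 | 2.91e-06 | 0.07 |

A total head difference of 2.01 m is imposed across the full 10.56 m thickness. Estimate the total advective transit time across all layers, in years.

2350

With flow normal to the layers, continuity requires the same specific discharge q through every layer.
Σ(b_i/K_i) = 3.45/9.25 + 7.11/2.91e-06 = 2.443e+06 d.
q = Δh / Σ(b_i/K_i) = 2.01 / 2.443e+06 = 8.227e-07 m/day.
In each layer the seepage velocity is v_i = q/n_i, so the layer transit time is t_i = b_i·n_i / q:
  layer 1 (karst limestone): t_1 = 3.45 × 0.06 / 8.227e-07 = 2.516e+05 d
  layer 2 (clay): t_2 = 7.11 × 0.07 / 8.227e-07 = 6.050e+05 d
Total t = Σ t_i = 8.566e+05 days = 2345 years.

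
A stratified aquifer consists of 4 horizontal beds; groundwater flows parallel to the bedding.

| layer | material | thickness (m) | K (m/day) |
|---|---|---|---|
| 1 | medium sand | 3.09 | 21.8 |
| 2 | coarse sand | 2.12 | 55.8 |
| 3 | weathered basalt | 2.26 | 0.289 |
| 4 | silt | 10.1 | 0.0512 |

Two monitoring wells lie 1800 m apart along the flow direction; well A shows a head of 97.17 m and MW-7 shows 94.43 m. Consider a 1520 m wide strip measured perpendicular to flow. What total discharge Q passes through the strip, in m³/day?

432

Flow is parallel to layering, so each bed carries its own Darcy discharge and the transmissivities add.
Σ(K_i·b_i) = 21.8×3.09 + 55.8×2.12 + 0.289×2.26 + 0.0512×10.1 = 186.8 m²/day.
Hydraulic gradient i = (97.17 − 94.43) / 1800 = 2.74 / 1800 = 0.001522.
Q = Σ(K_i·b_i) · W · i = 186.8 × 1520 × 0.001522 = 432.3 m³/day.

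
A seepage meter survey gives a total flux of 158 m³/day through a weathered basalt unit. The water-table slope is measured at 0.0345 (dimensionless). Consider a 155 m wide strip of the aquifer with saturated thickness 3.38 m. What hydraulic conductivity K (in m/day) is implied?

Cross-sectional area A = 155 × 3.38 = 523.9 m².
Hydraulic gradient i = 0.0345.
From Q = K·A·i, K = Q / (A·i) = 158 / (523.9 × 0.03450) = 8.742 m/day.

8.74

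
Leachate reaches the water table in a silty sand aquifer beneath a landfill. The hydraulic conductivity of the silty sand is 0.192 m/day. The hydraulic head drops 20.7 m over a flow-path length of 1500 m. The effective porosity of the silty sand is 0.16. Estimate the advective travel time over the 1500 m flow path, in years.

248

Hydraulic gradient i = Δh / L = 20.7 / 1500 = 0.01380.
Darcy flux q = K · i = 0.1920 × 0.01380 = 0.002650 m/day.
Seepage velocity v = q / n_e = 0.002650 / 0.16 = 0.01656 m/day.
Travel time t = L / v = 1500 / 0.01656 = 90580 days = 248.0 years.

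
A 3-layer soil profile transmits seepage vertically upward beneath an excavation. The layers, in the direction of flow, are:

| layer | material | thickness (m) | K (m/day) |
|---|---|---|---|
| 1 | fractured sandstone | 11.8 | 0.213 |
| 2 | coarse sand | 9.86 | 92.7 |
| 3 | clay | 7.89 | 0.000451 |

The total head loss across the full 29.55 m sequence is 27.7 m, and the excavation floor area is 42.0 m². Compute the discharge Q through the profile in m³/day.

0.0663

Flow is perpendicular to layering, so the layers act in series and the equivalent K is the thickness-weighted harmonic mean.
Total thickness L = 11.8 + 9.86 + 7.89 = 29.55 m.
Σ(b_i/K_i) = 11.8/0.213 + 9.86/92.7 + 7.89/0.000451 = 17550 d.
K_eq = L / Σ(b_i/K_i) = 29.55 / 17550 = 0.001684 m/day.
Q = K_eq · A · (Δh/L) = 0.001684 × 42.0 × (27.7/29.55) = 0.06629 m³/day.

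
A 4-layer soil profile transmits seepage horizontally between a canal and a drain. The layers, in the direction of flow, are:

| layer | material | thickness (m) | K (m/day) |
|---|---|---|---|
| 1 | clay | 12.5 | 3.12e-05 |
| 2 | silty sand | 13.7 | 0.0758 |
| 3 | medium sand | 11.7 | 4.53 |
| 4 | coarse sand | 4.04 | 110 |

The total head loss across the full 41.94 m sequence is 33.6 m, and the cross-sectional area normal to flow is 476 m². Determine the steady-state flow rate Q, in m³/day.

Flow is perpendicular to layering, so the layers act in series and the equivalent K is the thickness-weighted harmonic mean.
Total thickness L = 12.5 + 13.7 + 11.7 + 4.04 = 41.94 m.
Σ(b_i/K_i) = 12.5/3.12e-05 + 13.7/0.0758 + 11.7/4.53 + 4.04/110 = 4.008e+05 d.
K_eq = L / Σ(b_i/K_i) = 41.94 / 4.008e+05 = 0.0001046 m/day.
Q = K_eq · A · (Δh/L) = 0.0001046 × 476 × (33.6/41.94) = 0.03990 m³/day.

0.0399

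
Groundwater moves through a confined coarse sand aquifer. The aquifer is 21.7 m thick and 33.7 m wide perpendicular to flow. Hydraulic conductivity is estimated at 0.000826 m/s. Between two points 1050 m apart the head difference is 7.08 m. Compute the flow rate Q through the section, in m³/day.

Convert K: 0.000826 m/s × 86400 = 71.37 m/day.
Cross-sectional area A = 33.7 × 21.7 = 731.3 m².
Hydraulic gradient i = Δh / L = 7.08 / 1050 = 0.006743.
Darcy's law: Q = K · A · i = 71.37 × 731.3 × 0.006743 = 351.9 m³/day.

352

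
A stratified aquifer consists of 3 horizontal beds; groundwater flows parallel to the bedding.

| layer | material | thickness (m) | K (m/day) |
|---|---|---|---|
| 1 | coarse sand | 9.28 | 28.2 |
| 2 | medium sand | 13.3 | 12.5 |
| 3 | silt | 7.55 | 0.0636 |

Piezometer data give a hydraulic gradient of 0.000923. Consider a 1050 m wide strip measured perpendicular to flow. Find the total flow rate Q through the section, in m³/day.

Flow is parallel to layering, so each bed carries its own Darcy discharge and the transmissivities add.
Σ(K_i·b_i) = 28.2×9.28 + 12.5×13.3 + 0.0636×7.55 = 428.4 m²/day.
Hydraulic gradient i = 0.000923.
Q = Σ(K_i·b_i) · W · i = 428.4 × 1050 × 0.0009230 = 415.2 m³/day.

415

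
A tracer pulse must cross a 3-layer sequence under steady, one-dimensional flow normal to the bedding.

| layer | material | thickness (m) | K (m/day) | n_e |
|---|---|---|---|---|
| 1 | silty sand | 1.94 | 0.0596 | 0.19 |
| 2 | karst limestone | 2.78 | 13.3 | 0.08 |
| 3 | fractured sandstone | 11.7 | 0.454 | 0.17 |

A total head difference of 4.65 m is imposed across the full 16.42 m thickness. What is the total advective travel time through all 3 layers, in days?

32.5

With flow normal to the layers, continuity requires the same specific discharge q through every layer.
Σ(b_i/K_i) = 1.94/0.0596 + 2.78/13.3 + 11.7/0.454 = 58.53 d.
q = Δh / Σ(b_i/K_i) = 4.65 / 58.53 = 0.07945 m/day.
In each layer the seepage velocity is v_i = q/n_i, so the layer transit time is t_i = b_i·n_i / q:
  layer 1 (silty sand): t_1 = 1.94 × 0.19 / 0.07945 = 4.640 d
  layer 2 (karst limestone): t_2 = 2.78 × 0.08 / 0.07945 = 2.799 d
  layer 3 (fractured sandstone): t_3 = 11.7 × 0.17 / 0.07945 = 25.04 d
Total t = Σ t_i = 32.47 days.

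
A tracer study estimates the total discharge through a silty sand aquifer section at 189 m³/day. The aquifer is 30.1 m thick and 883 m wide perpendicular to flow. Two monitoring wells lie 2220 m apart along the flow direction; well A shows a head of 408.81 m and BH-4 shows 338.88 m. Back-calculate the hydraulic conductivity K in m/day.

Cross-sectional area A = 883 × 30.1 = 26578 m².
Hydraulic gradient i = (408.81 − 338.88) / 2220 = 69.93 / 2220 = 0.03150.
From Q = K·A·i, K = Q / (A·i) = 189 / (26578 × 0.03150) = 0.2257 m/day.

0.226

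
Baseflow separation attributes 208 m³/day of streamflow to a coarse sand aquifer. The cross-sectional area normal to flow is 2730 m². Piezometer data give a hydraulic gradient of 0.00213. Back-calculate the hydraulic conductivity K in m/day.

Hydraulic gradient i = 0.00213.
From Q = K·A·i, K = Q / (A·i) = 208 / (2730 × 0.002130) = 35.77 m/day.

35.8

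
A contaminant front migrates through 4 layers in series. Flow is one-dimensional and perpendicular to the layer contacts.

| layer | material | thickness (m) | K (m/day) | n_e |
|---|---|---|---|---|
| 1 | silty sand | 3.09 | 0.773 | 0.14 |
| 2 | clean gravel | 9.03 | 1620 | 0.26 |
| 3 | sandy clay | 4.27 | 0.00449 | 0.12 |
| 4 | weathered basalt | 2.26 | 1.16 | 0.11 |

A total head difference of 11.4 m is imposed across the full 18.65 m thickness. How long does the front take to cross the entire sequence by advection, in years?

0.814

With flow normal to the layers, continuity requires the same specific discharge q through every layer.
Σ(b_i/K_i) = 3.09/0.773 + 9.03/1620 + 4.27/0.00449 + 2.26/1.16 = 957.0 d.
q = Δh / Σ(b_i/K_i) = 11.4 / 957.0 = 0.01191 m/day.
In each layer the seepage velocity is v_i = q/n_i, so the layer transit time is t_i = b_i·n_i / q:
  layer 1 (silty sand): t_1 = 3.09 × 0.14 / 0.01191 = 36.31 d
  layer 2 (clean gravel): t_2 = 9.03 × 0.26 / 0.01191 = 197.1 d
  layer 3 (sandy clay): t_3 = 4.27 × 0.12 / 0.01191 = 43.01 d
  layer 4 (weathered basalt): t_4 = 2.26 × 0.11 / 0.01191 = 20.87 d
Total t = Σ t_i = 297.3 days = 0.8139 years.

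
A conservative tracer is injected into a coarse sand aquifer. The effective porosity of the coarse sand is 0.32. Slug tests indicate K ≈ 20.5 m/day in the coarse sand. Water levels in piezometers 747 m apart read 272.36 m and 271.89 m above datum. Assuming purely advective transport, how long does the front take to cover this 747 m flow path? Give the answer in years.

Hydraulic gradient i = (272.36 − 271.89) / 747 = 0.47 / 747 = 0.0006292.
Darcy flux q = K · i = 20.50 × 0.0006292 = 0.01290 m/day.
Seepage velocity v = q / n_e = 0.01290 / 0.32 = 0.04031 m/day.
Travel time t = L / v = 747 / 0.04031 = 18533 days = 50.74 years.

50.7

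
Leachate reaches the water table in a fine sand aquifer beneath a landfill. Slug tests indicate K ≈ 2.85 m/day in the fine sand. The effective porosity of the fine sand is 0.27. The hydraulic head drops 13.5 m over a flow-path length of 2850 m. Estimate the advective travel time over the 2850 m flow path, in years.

Hydraulic gradient i = Δh / L = 13.5 / 2850 = 0.004737.
Darcy flux q = K · i = 2.850 × 0.004737 = 0.01350 m/day.
Seepage velocity v = q / n_e = 0.01350 / 0.27 = 0.05000 m/day.
Travel time t = L / v = 2850 / 0.05000 = 57000 days = 156.1 years.

156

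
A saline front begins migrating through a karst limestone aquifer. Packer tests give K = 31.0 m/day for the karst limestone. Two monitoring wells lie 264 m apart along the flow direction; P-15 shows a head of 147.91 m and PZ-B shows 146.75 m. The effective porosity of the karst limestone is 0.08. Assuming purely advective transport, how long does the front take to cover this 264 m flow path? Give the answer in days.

Hydraulic gradient i = (147.91 − 146.75) / 264 = 1.16 / 264 = 0.004394.
Darcy flux q = K · i = 31.00 × 0.004394 = 0.1362 m/day.
Seepage velocity v = q / n_e = 0.1362 / 0.08 = 1.703 m/day.
Travel time t = L / v = 264 / 1.703 = 155.1 days.

155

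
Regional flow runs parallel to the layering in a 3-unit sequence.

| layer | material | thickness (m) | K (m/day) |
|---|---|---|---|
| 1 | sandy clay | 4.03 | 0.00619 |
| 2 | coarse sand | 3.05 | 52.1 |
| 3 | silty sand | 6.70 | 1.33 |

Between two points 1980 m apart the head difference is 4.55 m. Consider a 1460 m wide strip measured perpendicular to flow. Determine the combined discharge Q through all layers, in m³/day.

563

Flow is parallel to layering, so each bed carries its own Darcy discharge and the transmissivities add.
Σ(K_i·b_i) = 0.00619×4.03 + 52.1×3.05 + 1.33×6.70 = 167.8 m²/day.
Hydraulic gradient i = Δh / L = 4.55 / 1980 = 0.002298.
Q = Σ(K_i·b_i) · W · i = 167.8 × 1460 × 0.002298 = 563.1 m³/day.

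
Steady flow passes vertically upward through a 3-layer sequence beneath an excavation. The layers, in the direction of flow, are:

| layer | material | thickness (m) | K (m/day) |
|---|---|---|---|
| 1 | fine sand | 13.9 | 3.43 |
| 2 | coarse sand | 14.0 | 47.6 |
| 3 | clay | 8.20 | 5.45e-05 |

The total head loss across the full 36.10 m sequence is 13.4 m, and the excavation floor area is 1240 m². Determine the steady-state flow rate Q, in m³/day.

0.110

Flow is perpendicular to layering, so the layers act in series and the equivalent K is the thickness-weighted harmonic mean.
Total thickness L = 13.9 + 14.0 + 8.20 = 36.10 m.
Σ(b_i/K_i) = 13.9/3.43 + 14.0/47.6 + 8.20/5.45e-05 = 1.505e+05 d.
K_eq = L / Σ(b_i/K_i) = 36.10 / 1.505e+05 = 0.0002399 m/day.
Q = K_eq · A · (Δh/L) = 0.0002399 × 1240 × (13.4/36.10) = 0.1104 m³/day.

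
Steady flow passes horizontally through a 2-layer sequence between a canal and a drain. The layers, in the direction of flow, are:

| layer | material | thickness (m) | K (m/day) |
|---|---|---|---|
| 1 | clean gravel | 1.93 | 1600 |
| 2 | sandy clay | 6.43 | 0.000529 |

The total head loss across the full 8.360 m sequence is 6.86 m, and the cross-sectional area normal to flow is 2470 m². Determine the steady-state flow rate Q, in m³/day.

1.39

Flow is perpendicular to layering, so the layers act in series and the equivalent K is the thickness-weighted harmonic mean.
Total thickness L = 1.93 + 6.43 = 8.360 m.
Σ(b_i/K_i) = 1.93/1600 + 6.43/0.000529 = 12155 d.
K_eq = L / Σ(b_i/K_i) = 8.360 / 12155 = 0.0006878 m/day.
Q = K_eq · A · (Δh/L) = 0.0006878 × 2470 × (6.86/8.360) = 1.394 m³/day.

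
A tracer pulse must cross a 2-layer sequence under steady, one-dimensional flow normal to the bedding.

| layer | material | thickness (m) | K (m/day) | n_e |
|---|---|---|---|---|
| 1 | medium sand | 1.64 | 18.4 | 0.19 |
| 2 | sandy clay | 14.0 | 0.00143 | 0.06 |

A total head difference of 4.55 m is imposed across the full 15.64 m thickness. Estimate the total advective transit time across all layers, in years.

With flow normal to the layers, continuity requires the same specific discharge q through every layer.
Σ(b_i/K_i) = 1.64/18.4 + 14.0/0.00143 = 9790 d.
q = Δh / Σ(b_i/K_i) = 4.55 / 9790 = 0.0004647 m/day.
In each layer the seepage velocity is v_i = q/n_i, so the layer transit time is t_i = b_i·n_i / q:
  layer 1 (medium sand): t_1 = 1.64 × 0.19 / 0.0004647 = 670.5 d
  layer 2 (sandy clay): t_2 = 14.0 × 0.06 / 0.0004647 = 1807 d
Total t = Σ t_i = 2478 days = 6.784 years.

6.78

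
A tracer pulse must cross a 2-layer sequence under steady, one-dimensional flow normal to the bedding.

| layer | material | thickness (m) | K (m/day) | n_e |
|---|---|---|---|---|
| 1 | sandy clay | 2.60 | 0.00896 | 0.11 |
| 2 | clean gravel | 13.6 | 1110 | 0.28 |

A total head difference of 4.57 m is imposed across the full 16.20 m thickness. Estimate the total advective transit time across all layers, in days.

260

With flow normal to the layers, continuity requires the same specific discharge q through every layer.
Σ(b_i/K_i) = 2.60/0.00896 + 13.6/1110 = 290.2 d.
q = Δh / Σ(b_i/K_i) = 4.57 / 290.2 = 0.01575 m/day.
In each layer the seepage velocity is v_i = q/n_i, so the layer transit time is t_i = b_i·n_i / q:
  layer 1 (sandy clay): t_1 = 2.60 × 0.11 / 0.01575 = 18.16 d
  layer 2 (clean gravel): t_2 = 13.6 × 0.28 / 0.01575 = 241.8 d
Total t = Σ t_i = 260.0 days.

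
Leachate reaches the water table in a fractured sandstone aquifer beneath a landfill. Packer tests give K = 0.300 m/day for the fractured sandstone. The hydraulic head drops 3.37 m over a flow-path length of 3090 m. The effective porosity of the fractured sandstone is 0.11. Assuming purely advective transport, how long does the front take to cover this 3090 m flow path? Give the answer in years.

2840

Hydraulic gradient i = Δh / L = 3.37 / 3090 = 0.001091.
Darcy flux q = K · i = 0.3000 × 0.001091 = 0.0003272 m/day.
Seepage velocity v = q / n_e = 0.0003272 / 0.11 = 0.002974 m/day.
Travel time t = L / v = 3090 / 0.002974 = 1.039e+06 days = 2844 years.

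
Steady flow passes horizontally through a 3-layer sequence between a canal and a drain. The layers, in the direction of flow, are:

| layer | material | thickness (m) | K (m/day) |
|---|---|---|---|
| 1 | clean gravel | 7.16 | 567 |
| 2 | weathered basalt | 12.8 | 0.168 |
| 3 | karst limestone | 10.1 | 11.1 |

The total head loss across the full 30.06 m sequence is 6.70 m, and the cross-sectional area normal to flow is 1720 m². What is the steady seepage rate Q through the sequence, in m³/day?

Flow is perpendicular to layering, so the layers act in series and the equivalent K is the thickness-weighted harmonic mean.
Total thickness L = 7.16 + 12.8 + 10.1 = 30.06 m.
Σ(b_i/K_i) = 7.16/567 + 12.8/0.168 + 10.1/11.1 = 77.11 d.
K_eq = L / Σ(b_i/K_i) = 30.06 / 77.11 = 0.3898 m/day.
Q = K_eq · A · (Δh/L) = 0.3898 × 1720 × (6.70/30.06) = 149.4 m³/day.

149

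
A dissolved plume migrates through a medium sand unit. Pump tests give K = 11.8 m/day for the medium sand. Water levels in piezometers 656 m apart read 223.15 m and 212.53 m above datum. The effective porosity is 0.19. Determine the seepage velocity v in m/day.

1.01

Hydraulic gradient i = (223.15 − 212.53) / 656 = 10.62 / 656 = 0.01619.
Darcy flux q = K · i = 11.80 × 0.01619 = 0.1910 m/day.
Seepage velocity v = q / n_e = 0.1910 / 0.19 = 1.005 m/day.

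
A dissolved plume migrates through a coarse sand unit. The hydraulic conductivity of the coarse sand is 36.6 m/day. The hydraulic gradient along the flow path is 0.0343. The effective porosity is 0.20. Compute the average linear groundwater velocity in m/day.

Hydraulic gradient i = 0.0343.
Darcy flux q = K · i = 36.60 × 0.03430 = 1.255 m/day.
Seepage velocity v = q / n_e = 1.255 / 0.20 = 6.277 m/day.

6.28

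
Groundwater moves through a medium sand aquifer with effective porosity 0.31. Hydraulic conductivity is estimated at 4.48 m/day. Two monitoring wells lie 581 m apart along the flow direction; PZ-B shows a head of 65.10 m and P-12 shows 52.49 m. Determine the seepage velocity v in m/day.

Hydraulic gradient i = (65.10 − 52.49) / 581 = 12.61 / 581 = 0.02170.
Darcy flux q = K · i = 4.480 × 0.02170 = 0.09723 m/day.
Seepage velocity v = q / n_e = 0.09723 / 0.31 = 0.3137 m/day.

0.314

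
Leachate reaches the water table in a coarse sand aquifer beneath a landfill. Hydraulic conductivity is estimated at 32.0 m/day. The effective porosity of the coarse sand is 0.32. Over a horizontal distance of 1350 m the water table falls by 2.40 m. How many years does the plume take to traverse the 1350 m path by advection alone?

Hydraulic gradient i = Δh / L = 2.40 / 1350 = 0.001778.
Darcy flux q = K · i = 32.00 × 0.001778 = 0.05689 m/day.
Seepage velocity v = q / n_e = 0.05689 / 0.32 = 0.1778 m/day.
Travel time t = L / v = 1350 / 0.1778 = 7594 days = 20.79 years.

20.8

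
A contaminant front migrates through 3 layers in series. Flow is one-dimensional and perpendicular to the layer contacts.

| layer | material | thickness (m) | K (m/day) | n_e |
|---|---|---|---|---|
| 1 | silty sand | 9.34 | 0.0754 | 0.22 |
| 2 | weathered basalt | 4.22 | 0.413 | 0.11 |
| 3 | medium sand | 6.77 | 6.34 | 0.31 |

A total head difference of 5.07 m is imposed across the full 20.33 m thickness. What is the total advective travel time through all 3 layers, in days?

With flow normal to the layers, continuity requires the same specific discharge q through every layer.
Σ(b_i/K_i) = 9.34/0.0754 + 4.22/0.413 + 6.77/6.34 = 135.2 d.
q = Δh / Σ(b_i/K_i) = 5.07 / 135.2 = 0.03751 m/day.
In each layer the seepage velocity is v_i = q/n_i, so the layer transit time is t_i = b_i·n_i / q:
  layer 1 (silty sand): t_1 = 9.34 × 0.22 / 0.03751 = 54.78 d
  layer 2 (weathered basalt): t_2 = 4.22 × 0.11 / 0.03751 = 12.37 d
  layer 3 (medium sand): t_3 = 6.77 × 0.31 / 0.03751 = 55.95 d
Total t = Σ t_i = 123.1 days.

123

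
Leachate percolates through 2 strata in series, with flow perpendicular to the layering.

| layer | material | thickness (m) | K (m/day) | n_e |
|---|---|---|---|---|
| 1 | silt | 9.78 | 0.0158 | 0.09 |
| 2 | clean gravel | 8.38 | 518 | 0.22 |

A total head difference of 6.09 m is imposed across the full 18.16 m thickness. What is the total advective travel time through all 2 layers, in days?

With flow normal to the layers, continuity requires the same specific discharge q through every layer.
Σ(b_i/K_i) = 9.78/0.0158 + 8.38/518 = 619.0 d.
q = Δh / Σ(b_i/K_i) = 6.09 / 619.0 = 0.009838 m/day.
In each layer the seepage velocity is v_i = q/n_i, so the layer transit time is t_i = b_i·n_i / q:
  layer 1 (silt): t_1 = 9.78 × 0.09 / 0.009838 = 89.47 d
  layer 2 (clean gravel): t_2 = 8.38 × 0.22 / 0.009838 = 187.4 d
Total t = Σ t_i = 276.9 days.

277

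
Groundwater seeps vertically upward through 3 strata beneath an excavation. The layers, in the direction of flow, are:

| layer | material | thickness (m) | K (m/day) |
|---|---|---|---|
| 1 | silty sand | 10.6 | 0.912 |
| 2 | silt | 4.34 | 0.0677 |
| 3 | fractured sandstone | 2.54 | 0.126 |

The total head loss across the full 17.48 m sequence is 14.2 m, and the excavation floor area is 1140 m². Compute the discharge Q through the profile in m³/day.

Flow is perpendicular to layering, so the layers act in series and the equivalent K is the thickness-weighted harmonic mean.
Total thickness L = 10.6 + 4.34 + 2.54 = 17.48 m.
Σ(b_i/K_i) = 10.6/0.912 + 4.34/0.0677 + 2.54/0.126 = 95.89 d.
K_eq = L / Σ(b_i/K_i) = 17.48 / 95.89 = 0.1823 m/day.
Q = K_eq · A · (Δh/L) = 0.1823 × 1140 × (14.2/17.48) = 168.8 m³/day.

169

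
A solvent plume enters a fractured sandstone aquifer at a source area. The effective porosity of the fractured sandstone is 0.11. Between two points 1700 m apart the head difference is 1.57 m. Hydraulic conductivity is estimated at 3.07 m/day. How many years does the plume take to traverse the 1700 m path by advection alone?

181

Hydraulic gradient i = Δh / L = 1.57 / 1700 = 0.0009235.
Darcy flux q = K · i = 3.070 × 0.0009235 = 0.002835 m/day.
Seepage velocity v = q / n_e = 0.002835 / 0.11 = 0.02577 m/day.
Travel time t = L / v = 1700 / 0.02577 = 65956 days = 180.6 years.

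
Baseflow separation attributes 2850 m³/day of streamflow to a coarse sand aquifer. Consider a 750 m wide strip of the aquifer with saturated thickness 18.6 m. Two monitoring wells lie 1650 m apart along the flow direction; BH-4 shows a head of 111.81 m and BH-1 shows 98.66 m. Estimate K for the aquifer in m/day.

Cross-sectional area A = 750 × 18.6 = 13950 m².
Hydraulic gradient i = (111.81 − 98.66) / 1650 = 13.15 / 1650 = 0.007970.
From Q = K·A·i, K = Q / (A·i) = 2850 / (13950 × 0.007970) = 25.63 m/day.

25.6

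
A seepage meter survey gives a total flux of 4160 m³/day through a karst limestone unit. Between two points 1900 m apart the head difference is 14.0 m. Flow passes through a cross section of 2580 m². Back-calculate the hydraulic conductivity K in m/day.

219

Hydraulic gradient i = Δh / L = 14.0 / 1900 = 0.007368.
From Q = K·A·i, K = Q / (A·i) = 4160 / (2580 × 0.007368) = 218.8 m/day.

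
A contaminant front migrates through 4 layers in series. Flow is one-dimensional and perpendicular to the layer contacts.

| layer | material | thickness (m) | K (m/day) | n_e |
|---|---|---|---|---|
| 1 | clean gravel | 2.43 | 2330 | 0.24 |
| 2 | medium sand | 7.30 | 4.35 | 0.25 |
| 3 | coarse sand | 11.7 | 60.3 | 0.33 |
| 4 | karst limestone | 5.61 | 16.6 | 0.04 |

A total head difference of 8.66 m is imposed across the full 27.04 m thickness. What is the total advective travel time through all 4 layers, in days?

With flow normal to the layers, continuity requires the same specific discharge q through every layer.
Σ(b_i/K_i) = 2.43/2330 + 7.30/4.35 + 11.7/60.3 + 5.61/16.6 = 2.211 d.
q = Δh / Σ(b_i/K_i) = 8.66 / 2.211 = 3.916 m/day.
In each layer the seepage velocity is v_i = q/n_i, so the layer transit time is t_i = b_i·n_i / q:
  layer 1 (clean gravel): t_1 = 2.43 × 0.24 / 3.916 = 0.1489 d
  layer 2 (medium sand): t_2 = 7.30 × 0.25 / 3.916 = 0.4660 d
  layer 3 (coarse sand): t_3 = 11.7 × 0.33 / 3.916 = 0.9858 d
  layer 4 (karst limestone): t_4 = 5.61 × 0.04 / 3.916 = 0.05730 d
Total t = Σ t_i = 1.658 days.

1.66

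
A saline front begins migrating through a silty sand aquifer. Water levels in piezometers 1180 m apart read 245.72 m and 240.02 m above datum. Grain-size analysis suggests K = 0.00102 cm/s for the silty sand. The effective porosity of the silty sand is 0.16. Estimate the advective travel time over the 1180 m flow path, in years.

121

Convert K: 0.00102 cm/s × 864 = 0.8813 m/day.
Hydraulic gradient i = (245.72 − 240.02) / 1180 = 5.7 / 1180 = 0.004831.
Darcy flux q = K · i = 0.8813 × 0.004831 = 0.004257 m/day.
Seepage velocity v = q / n_e = 0.004257 / 0.16 = 0.02661 m/day.
Travel time t = L / v = 1180 / 0.02661 = 44350 days = 121.4 years.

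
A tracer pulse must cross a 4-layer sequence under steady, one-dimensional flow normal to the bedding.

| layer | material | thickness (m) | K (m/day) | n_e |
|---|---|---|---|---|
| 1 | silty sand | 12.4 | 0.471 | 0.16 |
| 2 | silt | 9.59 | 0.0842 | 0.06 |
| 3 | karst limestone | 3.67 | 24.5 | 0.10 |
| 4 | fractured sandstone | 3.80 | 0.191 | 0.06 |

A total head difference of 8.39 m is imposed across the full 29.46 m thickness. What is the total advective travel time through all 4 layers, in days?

60.3

With flow normal to the layers, continuity requires the same specific discharge q through every layer.
Σ(b_i/K_i) = 12.4/0.471 + 9.59/0.0842 + 3.67/24.5 + 3.80/0.191 = 160.3 d.
q = Δh / Σ(b_i/K_i) = 8.39 / 160.3 = 0.05235 m/day.
In each layer the seepage velocity is v_i = q/n_i, so the layer transit time is t_i = b_i·n_i / q:
  layer 1 (silty sand): t_1 = 12.4 × 0.16 / 0.05235 = 37.90 d
  layer 2 (silt): t_2 = 9.59 × 0.06 / 0.05235 = 10.99 d
  layer 3 (karst limestone): t_3 = 3.67 × 0.10 / 0.05235 = 7.011 d
  layer 4 (fractured sandstone): t_4 = 3.80 × 0.06 / 0.05235 = 4.355 d
Total t = Σ t_i = 60.26 days.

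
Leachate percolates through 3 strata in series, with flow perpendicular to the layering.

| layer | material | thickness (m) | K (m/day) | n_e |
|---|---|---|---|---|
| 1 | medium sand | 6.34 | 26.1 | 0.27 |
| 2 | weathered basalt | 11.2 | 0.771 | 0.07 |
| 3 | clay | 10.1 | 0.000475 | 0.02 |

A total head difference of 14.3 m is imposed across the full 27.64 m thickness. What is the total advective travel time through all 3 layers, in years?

With flow normal to the layers, continuity requires the same specific discharge q through every layer.
Σ(b_i/K_i) = 6.34/26.1 + 11.2/0.771 + 10.1/0.000475 = 21278 d.
q = Δh / Σ(b_i/K_i) = 14.3 / 21278 = 0.0006721 m/day.
In each layer the seepage velocity is v_i = q/n_i, so the layer transit time is t_i = b_i·n_i / q:
  layer 1 (medium sand): t_1 = 6.34 × 0.27 / 0.0006721 = 2547 d
  layer 2 (weathered basalt): t_2 = 11.2 × 0.07 / 0.0006721 = 1167 d
  layer 3 (clay): t_3 = 10.1 × 0.02 / 0.0006721 = 300.6 d
Total t = Σ t_i = 4014 days = 10.99 years.

11.0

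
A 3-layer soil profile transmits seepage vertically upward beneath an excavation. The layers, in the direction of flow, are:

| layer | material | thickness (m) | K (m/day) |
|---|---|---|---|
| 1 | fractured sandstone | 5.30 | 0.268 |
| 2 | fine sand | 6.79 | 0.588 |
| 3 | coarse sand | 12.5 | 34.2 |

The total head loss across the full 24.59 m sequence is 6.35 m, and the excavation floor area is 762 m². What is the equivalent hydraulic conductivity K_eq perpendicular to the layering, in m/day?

0.776

Flow is perpendicular to layering, so the layers act in series and the equivalent K is the thickness-weighted harmonic mean.
Total thickness L = 5.30 + 6.79 + 12.5 = 24.59 m.
Σ(b_i/K_i) = 5.30/0.268 + 6.79/0.588 + 12.5/34.2 = 31.69 d.
K_eq = L / Σ(b_i/K_i) = 24.59 / 31.69 = 0.7760 m/day.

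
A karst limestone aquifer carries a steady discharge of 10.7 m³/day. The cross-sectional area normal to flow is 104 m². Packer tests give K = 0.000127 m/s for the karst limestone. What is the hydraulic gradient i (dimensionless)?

Convert K: 0.000127 m/s × 86400 = 10.97 m/day.
From Q = K·A·i, i = Q / (K·A) = 10.7 / (10.97 × 104.0) = 0.009376.

0.00938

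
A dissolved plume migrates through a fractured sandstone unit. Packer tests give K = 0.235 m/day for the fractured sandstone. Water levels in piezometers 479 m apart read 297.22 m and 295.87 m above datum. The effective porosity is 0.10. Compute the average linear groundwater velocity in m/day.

Hydraulic gradient i = (297.22 − 295.87) / 479 = 1.35 / 479 = 0.002818.
Darcy flux q = K · i = 0.2350 × 0.002818 = 0.0006623 m/day.
Seepage velocity v = q / n_e = 0.0006623 / 0.10 = 0.006623 m/day.

0.00662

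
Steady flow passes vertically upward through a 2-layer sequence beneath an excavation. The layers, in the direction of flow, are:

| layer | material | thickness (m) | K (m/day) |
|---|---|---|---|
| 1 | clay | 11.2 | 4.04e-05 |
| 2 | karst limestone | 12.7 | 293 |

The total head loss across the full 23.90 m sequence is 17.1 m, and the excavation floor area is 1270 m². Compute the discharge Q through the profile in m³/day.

Flow is perpendicular to layering, so the layers act in series and the equivalent K is the thickness-weighted harmonic mean.
Total thickness L = 11.2 + 12.7 = 23.90 m.
Σ(b_i/K_i) = 11.2/4.04e-05 + 12.7/293 = 2.772e+05 d.
K_eq = L / Σ(b_i/K_i) = 23.90 / 2.772e+05 = 8.621e-05 m/day.
Q = K_eq · A · (Δh/L) = 8.621e-05 × 1270 × (17.1/23.90) = 0.07834 m³/day.

0.0783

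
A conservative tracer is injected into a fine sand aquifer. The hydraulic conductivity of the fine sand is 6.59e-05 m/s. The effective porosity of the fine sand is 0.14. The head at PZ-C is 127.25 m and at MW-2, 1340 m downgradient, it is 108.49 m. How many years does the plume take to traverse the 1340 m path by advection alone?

6.44

Convert K: 6.59e-05 m/s × 86400 = 5.694 m/day.
Hydraulic gradient i = (127.25 − 108.49) / 1340 = 18.76 / 1340 = 0.01400.
Darcy flux q = K · i = 5.694 × 0.01400 = 0.07971 m/day.
Seepage velocity v = q / n_e = 0.07971 / 0.14 = 0.5694 m/day.
Travel time t = L / v = 1340 / 0.5694 = 2353 days = 6.443 years.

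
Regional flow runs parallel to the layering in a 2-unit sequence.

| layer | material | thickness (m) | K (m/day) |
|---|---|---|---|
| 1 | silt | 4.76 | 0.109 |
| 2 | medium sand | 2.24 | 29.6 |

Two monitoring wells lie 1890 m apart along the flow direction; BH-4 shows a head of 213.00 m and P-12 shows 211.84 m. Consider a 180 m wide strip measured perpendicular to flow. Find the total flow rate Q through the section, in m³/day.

7.38

Flow is parallel to layering, so each bed carries its own Darcy discharge and the transmissivities add.
Σ(K_i·b_i) = 0.109×4.76 + 29.6×2.24 = 66.82 m²/day.
Hydraulic gradient i = (213.00 − 211.84) / 1890 = 1.16 / 1890 = 0.0006138.
Q = Σ(K_i·b_i) · W · i = 66.82 × 180 × 0.0006138 = 7.382 m³/day.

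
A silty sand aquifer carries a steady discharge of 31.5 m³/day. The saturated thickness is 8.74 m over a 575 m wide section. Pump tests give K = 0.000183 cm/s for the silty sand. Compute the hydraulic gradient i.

0.0396

Convert K: 0.000183 cm/s × 864 = 0.1581 m/day.
Cross-sectional area A = 575 × 8.74 = 5026 m².
From Q = K·A·i, i = Q / (K·A) = 31.5 / (0.1581 × 5026) = 0.03964.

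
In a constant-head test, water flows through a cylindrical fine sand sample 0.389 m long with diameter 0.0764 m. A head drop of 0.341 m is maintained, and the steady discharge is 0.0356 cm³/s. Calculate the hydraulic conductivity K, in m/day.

Cross-sectional area A = π·(d/2)² = π × (0.0764/2)² = 0.004584 m².
Convert discharge: 0.0356 cm³/s = 3.560e-08 m³/s.
Darcy's law rearranged: K = Q·L / (A·Δh) = 3.560e-08 × 0.389 / (0.004584 × 0.341) = 8.859e-06 m/s = 0.7654 m/day.

0.765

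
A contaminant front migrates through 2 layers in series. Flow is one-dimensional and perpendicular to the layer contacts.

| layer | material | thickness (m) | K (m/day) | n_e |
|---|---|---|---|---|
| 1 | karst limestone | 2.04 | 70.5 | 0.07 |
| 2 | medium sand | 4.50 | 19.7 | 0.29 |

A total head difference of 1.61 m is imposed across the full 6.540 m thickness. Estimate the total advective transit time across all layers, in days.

0.231

With flow normal to the layers, continuity requires the same specific discharge q through every layer.
Σ(b_i/K_i) = 2.04/70.5 + 4.50/19.7 = 0.2574 d.
q = Δh / Σ(b_i/K_i) = 1.61 / 0.2574 = 6.256 m/day.
In each layer the seepage velocity is v_i = q/n_i, so the layer transit time is t_i = b_i·n_i / q:
  layer 1 (karst limestone): t_1 = 2.04 × 0.07 / 6.256 = 0.02283 d
  layer 2 (medium sand): t_2 = 4.50 × 0.29 / 6.256 = 0.2086 d
Total t = Σ t_i = 0.2314 days.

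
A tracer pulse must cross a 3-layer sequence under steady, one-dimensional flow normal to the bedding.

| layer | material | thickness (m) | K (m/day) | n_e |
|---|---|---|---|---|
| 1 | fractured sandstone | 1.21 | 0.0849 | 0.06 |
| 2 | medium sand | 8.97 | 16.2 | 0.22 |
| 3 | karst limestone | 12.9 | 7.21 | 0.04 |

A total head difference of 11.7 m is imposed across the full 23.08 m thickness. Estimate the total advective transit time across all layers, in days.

With flow normal to the layers, continuity requires the same specific discharge q through every layer.
Σ(b_i/K_i) = 1.21/0.0849 + 8.97/16.2 + 12.9/7.21 = 16.59 d.
q = Δh / Σ(b_i/K_i) = 11.7 / 16.59 = 0.7050 m/day.
In each layer the seepage velocity is v_i = q/n_i, so the layer transit time is t_i = b_i·n_i / q:
  layer 1 (fractured sandstone): t_1 = 1.21 × 0.06 / 0.7050 = 0.1030 d
  layer 2 (medium sand): t_2 = 8.97 × 0.22 / 0.7050 = 2.799 d
  layer 3 (karst limestone): t_3 = 12.9 × 0.04 / 0.7050 = 0.7319 d
Total t = Σ t_i = 3.634 days.

3.63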